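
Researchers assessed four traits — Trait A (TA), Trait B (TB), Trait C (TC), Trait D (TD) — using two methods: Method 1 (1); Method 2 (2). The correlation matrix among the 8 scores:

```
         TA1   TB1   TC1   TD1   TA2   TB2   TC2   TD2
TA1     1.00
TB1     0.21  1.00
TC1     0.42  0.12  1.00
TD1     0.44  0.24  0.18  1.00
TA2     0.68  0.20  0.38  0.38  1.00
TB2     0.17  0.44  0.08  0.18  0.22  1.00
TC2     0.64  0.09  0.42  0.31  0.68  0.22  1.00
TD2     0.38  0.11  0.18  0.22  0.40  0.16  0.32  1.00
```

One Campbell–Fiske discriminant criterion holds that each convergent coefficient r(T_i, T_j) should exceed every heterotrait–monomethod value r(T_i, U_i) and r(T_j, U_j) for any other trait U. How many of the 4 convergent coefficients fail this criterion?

3

Convergent coefficients and their comparison sets:
TA (methods 1·2): 0.68 vs {0.21, 0.22, 0.42, 0.68, 0.44, 0.40} → fail.
TB (methods 1·2): 0.44 vs {0.21, 0.22, 0.12, 0.22, 0.24, 0.16} → pass.
TC (methods 1·2): 0.42 vs {0.42, 0.68, 0.12, 0.22, 0.18, 0.32} → fail.
TD (methods 1·2): 0.22 vs {0.44, 0.40, 0.24, 0.16, 0.18, 0.32} → fail.
3 of 4 fail.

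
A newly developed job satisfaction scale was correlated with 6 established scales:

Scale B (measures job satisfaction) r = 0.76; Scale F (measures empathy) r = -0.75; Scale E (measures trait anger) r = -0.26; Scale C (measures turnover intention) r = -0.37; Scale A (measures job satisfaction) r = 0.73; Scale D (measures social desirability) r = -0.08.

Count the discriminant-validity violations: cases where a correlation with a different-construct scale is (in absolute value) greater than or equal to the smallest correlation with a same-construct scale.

1

Convergent (same construct = job satisfaction): Scale B, Scale A.
Smallest convergent = 0.73. Discriminant |r|: 0.75, 0.26, 0.37, 0.08; count ≥ 0.73 → 1.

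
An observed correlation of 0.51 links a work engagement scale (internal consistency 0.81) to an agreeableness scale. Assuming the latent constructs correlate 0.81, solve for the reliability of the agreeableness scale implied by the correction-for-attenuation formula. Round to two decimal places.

r_true = r_obs / √(r_xx · r_yy) ⇒ 0.81 = 0.51 / √(0.81 · r_yy).
√(0.81 · r_yy) = 0.51 / 0.81 = 0.6296; 0.81 · r_yy = 0.3964; r_yy = 0.3964 / 0.81 ≈ 0.49.

0.49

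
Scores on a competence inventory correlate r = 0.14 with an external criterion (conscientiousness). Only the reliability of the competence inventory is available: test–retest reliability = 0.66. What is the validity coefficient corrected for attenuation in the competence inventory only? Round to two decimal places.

0.17

Single correction: r_c = r_obs / √r_xx = 0.14 / √0.66 = 0.14 / 0.8124 ≈ 0.17.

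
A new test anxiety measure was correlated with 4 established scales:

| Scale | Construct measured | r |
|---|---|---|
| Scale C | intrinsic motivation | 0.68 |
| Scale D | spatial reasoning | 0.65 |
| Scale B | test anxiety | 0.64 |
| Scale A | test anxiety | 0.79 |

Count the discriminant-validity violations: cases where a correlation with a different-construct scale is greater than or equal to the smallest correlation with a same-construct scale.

2

Convergent (same construct = test anxiety): Scale B, Scale A.
Smallest convergent = 0.64. Discriminant values: 0.68, 0.65; count ≥ 0.64 → 2.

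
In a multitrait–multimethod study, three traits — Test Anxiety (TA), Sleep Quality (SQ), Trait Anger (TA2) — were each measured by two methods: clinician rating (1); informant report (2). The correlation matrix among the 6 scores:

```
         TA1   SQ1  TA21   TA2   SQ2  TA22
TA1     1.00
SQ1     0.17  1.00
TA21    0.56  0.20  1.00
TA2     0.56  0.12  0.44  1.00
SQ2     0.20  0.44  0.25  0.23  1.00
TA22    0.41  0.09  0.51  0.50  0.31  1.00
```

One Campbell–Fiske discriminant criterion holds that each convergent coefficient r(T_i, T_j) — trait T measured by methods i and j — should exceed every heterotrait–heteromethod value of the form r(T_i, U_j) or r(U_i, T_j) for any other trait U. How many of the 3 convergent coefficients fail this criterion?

0

Convergent coefficients and their comparison sets:
TA (methods 1·2): 0.56 vs {0.20, 0.12, 0.41, 0.44} → pass.
SQ (methods 1·2): 0.44 vs {0.12, 0.20, 0.09, 0.25} → pass.
TA2 (methods 1·2): 0.51 vs {0.44, 0.41, 0.25, 0.09} → pass.
0 of 3 fail.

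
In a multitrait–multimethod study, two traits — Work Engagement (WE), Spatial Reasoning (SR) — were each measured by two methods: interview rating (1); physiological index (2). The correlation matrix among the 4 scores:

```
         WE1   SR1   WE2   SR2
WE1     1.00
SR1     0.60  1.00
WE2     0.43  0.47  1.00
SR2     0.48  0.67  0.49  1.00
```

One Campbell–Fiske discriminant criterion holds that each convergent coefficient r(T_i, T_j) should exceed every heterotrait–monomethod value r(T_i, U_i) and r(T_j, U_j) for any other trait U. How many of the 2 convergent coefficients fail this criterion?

1

Checking each validity diagonal entry against its comparison values:
WE (methods 1·2): 0.43 vs {0.60, 0.49} → fail.
SR (methods 1·2): 0.67 vs {0.60, 0.49} → pass.
1 of 2 fail.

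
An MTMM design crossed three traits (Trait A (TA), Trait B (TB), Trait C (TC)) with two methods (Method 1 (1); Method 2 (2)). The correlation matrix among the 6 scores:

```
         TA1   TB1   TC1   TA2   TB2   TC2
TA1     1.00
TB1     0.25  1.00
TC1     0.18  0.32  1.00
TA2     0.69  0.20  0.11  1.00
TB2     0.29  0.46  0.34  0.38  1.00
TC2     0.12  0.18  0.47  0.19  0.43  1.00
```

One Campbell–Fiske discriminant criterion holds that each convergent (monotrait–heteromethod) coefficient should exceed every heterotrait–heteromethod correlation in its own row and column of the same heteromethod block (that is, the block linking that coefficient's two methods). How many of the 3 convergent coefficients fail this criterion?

0

Checking each validity diagonal entry against its comparison values:
TA (methods 1·2): 0.69 vs {0.29, 0.20, 0.12, 0.11} → pass.
TB (methods 1·2): 0.46 vs {0.20, 0.29, 0.18, 0.34} → pass.
TC (methods 1·2): 0.47 vs {0.11, 0.12, 0.34, 0.18} → pass.
0 of 3 fail.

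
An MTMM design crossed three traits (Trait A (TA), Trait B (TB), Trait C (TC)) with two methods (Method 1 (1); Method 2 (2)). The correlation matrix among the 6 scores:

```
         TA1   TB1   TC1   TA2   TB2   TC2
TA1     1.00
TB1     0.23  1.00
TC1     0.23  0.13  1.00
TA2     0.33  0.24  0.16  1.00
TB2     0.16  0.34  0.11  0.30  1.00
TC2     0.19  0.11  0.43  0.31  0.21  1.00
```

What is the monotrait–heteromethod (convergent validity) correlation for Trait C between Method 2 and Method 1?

Same trait (TC), different methods: r(TC2, TC1) = 0.43.

0.43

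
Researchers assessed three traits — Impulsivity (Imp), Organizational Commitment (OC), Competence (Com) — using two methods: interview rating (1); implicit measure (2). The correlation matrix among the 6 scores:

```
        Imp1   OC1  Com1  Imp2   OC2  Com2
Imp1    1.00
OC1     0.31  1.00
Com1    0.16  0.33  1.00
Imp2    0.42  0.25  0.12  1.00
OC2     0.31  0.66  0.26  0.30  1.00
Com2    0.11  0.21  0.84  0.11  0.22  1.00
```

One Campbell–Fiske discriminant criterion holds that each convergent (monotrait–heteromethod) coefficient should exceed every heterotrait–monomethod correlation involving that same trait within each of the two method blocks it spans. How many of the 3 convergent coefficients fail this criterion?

Each convergent coefficient versus the relevant comparison correlations:
Imp (methods 1·2): 0.42 vs {0.31, 0.30, 0.16, 0.11} → pass.
OC (methods 1·2): 0.66 vs {0.31, 0.30, 0.33, 0.22} → pass.
Com (methods 1·2): 0.84 vs {0.16, 0.11, 0.33, 0.22} → pass.
0 of 3 fail.

0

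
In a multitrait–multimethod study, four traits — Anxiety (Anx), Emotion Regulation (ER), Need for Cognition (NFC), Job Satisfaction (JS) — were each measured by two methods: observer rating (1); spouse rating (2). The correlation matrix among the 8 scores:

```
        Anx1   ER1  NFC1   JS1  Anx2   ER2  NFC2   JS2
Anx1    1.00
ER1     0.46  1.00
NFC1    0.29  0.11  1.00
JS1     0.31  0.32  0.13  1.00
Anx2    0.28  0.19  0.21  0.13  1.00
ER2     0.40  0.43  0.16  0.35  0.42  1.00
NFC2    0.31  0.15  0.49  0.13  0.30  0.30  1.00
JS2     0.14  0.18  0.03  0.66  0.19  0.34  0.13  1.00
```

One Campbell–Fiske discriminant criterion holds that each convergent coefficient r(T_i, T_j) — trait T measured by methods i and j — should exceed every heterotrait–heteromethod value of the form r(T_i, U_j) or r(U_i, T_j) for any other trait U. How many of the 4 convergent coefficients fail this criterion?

Checking each validity diagonal entry against its comparison values:
Anx (methods 1·2): 0.28 vs {0.40, 0.19, 0.31, 0.21, 0.14, 0.13} → fail.
ER (methods 1·2): 0.43 vs {0.19, 0.40, 0.15, 0.16, 0.18, 0.35} → pass.
NFC (methods 1·2): 0.49 vs {0.21, 0.31, 0.16, 0.15, 0.03, 0.13} → pass.
JS (methods 1·2): 0.66 vs {0.13, 0.14, 0.35, 0.18, 0.13, 0.03} → pass.
1 of 4 fail.

1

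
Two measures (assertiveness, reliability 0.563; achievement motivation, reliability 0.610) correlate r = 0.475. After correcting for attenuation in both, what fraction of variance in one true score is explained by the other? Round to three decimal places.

Disattenuated r = 0.475 / √(0.563 × 0.610) = 0.475 / 0.5860 = 0.8106.
Shared true-score variance = 0.8106² = 0.6571 ≈ 0.657.

0.657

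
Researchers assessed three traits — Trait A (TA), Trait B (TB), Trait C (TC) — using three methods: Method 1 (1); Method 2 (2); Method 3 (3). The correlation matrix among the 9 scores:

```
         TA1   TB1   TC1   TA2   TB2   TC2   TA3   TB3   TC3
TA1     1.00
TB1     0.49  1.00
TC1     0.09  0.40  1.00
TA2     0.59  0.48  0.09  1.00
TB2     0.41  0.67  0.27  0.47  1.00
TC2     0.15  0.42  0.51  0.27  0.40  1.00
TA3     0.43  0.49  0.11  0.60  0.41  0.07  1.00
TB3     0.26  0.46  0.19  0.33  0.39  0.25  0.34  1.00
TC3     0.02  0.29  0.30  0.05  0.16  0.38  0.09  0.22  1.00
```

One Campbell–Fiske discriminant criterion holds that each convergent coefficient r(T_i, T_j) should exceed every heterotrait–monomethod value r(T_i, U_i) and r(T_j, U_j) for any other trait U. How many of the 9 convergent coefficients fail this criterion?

5

Each convergent coefficient versus the relevant comparison correlations:
TA (methods 1·2): 0.59 vs {0.49, 0.47, 0.09, 0.27} → pass.
TA (methods 1·3): 0.43 vs {0.49, 0.34, 0.09, 0.09} → fail.
TA (methods 2·3): 0.60 vs {0.47, 0.34, 0.27, 0.09} → pass.
TB (methods 1·2): 0.67 vs {0.49, 0.47, 0.40, 0.40} → pass.
TB (methods 1·3): 0.46 vs {0.49, 0.34, 0.40, 0.22} → fail.
TB (methods 2·3): 0.39 vs {0.47, 0.34, 0.40, 0.22} → fail.
TC (methods 1·2): 0.51 vs {0.09, 0.27, 0.40, 0.40} → pass.
TC (methods 1·3): 0.30 vs {0.09, 0.09, 0.40, 0.22} → fail.
TC (methods 2·3): 0.38 vs {0.27, 0.09, 0.40, 0.22} → fail.
5 of 9 fail.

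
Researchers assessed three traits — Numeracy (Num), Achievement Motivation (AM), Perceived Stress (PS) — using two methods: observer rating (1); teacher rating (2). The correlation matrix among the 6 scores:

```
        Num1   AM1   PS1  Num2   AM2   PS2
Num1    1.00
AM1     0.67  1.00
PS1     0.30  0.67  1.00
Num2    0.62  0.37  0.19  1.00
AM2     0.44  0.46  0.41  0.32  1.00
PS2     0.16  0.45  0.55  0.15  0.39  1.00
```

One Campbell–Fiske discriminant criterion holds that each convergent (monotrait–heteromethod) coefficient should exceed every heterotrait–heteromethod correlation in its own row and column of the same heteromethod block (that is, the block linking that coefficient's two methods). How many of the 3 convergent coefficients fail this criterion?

Each convergent coefficient versus the relevant comparison correlations:
Num (methods 1·2): 0.62 vs {0.44, 0.37, 0.16, 0.19} → pass.
AM (methods 1·2): 0.46 vs {0.37, 0.44, 0.45, 0.41} → pass.
PS (methods 1·2): 0.55 vs {0.19, 0.16, 0.41, 0.45} → pass.
0 of 3 fail.

0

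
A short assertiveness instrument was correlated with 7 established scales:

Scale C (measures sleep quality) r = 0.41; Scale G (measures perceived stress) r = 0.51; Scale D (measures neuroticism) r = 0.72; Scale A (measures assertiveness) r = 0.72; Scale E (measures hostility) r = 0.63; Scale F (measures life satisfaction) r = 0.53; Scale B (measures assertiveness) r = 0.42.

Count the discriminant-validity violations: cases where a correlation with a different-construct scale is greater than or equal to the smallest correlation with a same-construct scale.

4

Convergent (same construct = assertiveness): Scale A, Scale B.
Smallest convergent = 0.42. Discriminant values: 0.41, 0.51, 0.72, 0.63, 0.53; count ≥ 0.42 → 4.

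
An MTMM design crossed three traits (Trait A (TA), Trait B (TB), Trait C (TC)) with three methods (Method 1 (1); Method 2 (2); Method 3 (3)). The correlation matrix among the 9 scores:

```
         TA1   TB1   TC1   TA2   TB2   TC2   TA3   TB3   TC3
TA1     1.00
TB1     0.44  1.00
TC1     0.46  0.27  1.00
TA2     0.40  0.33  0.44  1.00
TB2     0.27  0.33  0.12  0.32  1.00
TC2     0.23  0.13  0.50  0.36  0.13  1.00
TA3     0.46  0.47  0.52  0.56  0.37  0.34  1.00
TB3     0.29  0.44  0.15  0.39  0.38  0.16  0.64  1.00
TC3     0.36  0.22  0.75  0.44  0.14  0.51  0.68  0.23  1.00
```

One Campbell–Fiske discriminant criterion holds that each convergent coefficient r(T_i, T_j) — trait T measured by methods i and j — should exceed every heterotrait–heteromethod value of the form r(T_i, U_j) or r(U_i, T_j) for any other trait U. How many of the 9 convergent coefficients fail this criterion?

Convergent coefficients and their comparison sets:
TA (methods 1·2): 0.40 vs {0.27, 0.33, 0.23, 0.44} → fail.
TA (methods 1·3): 0.46 vs {0.29, 0.47, 0.36, 0.52} → fail.
TA (methods 2·3): 0.56 vs {0.39, 0.37, 0.44, 0.34} → pass.
TB (methods 1·2): 0.33 vs {0.33, 0.27, 0.13, 0.12} → fail.
TB (methods 1·3): 0.44 vs {0.47, 0.29, 0.22, 0.15} → fail.
TB (methods 2·3): 0.38 vs {0.37, 0.39, 0.14, 0.16} → fail.
TC (methods 1·2): 0.50 vs {0.44, 0.23, 0.12, 0.13} → pass.
TC (methods 1·3): 0.75 vs {0.52, 0.36, 0.15, 0.22} → pass.
TC (methods 2·3): 0.51 vs {0.34, 0.44, 0.16, 0.14} → pass.
5 of 9 fail.

5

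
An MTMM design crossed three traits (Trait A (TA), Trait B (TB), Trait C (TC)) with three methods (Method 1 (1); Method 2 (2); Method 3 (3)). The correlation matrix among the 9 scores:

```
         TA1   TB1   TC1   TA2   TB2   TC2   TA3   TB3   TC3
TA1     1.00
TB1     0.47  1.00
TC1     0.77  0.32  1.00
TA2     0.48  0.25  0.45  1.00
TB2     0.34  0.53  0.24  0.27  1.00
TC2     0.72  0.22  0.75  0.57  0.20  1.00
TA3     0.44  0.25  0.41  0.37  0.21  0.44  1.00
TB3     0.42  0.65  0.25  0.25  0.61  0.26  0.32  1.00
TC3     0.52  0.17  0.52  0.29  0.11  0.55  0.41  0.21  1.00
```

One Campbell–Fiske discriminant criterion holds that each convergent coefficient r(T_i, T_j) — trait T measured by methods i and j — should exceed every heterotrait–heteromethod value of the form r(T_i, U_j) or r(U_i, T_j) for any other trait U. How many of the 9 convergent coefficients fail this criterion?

4

Convergent coefficients and their comparison sets:
TA (methods 1·2): 0.48 vs {0.34, 0.25, 0.72, 0.45} → fail.
TA (methods 1·3): 0.44 vs {0.42, 0.25, 0.52, 0.41} → fail.
TA (methods 2·3): 0.37 vs {0.25, 0.21, 0.29, 0.44} → fail.
TB (methods 1·2): 0.53 vs {0.25, 0.34, 0.22, 0.24} → pass.
TB (methods 1·3): 0.65 vs {0.25, 0.42, 0.17, 0.25} → pass.
TB (methods 2·3): 0.61 vs {0.21, 0.25, 0.11, 0.26} → pass.
TC (methods 1·2): 0.75 vs {0.45, 0.72, 0.24, 0.22} → pass.
TC (methods 1·3): 0.52 vs {0.41, 0.52, 0.25, 0.17} → fail.
TC (methods 2·3): 0.55 vs {0.44, 0.29, 0.26, 0.11} → pass.
4 of 9 fail.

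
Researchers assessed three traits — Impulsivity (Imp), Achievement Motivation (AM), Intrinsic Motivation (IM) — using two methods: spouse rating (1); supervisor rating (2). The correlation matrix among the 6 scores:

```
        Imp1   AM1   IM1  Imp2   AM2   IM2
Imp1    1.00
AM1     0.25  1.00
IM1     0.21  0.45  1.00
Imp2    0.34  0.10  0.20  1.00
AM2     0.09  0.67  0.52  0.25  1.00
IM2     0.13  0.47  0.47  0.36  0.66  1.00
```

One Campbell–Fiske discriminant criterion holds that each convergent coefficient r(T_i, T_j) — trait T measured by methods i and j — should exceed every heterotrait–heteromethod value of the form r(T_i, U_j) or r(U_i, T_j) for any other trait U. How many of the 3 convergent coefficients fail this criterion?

1

Convergent coefficients and their comparison sets:
Imp (methods 1·2): 0.34 vs {0.09, 0.10, 0.13, 0.20} → pass.
AM (methods 1·2): 0.67 vs {0.10, 0.09, 0.47, 0.52} → pass.
IM (methods 1·2): 0.47 vs {0.20, 0.13, 0.52, 0.47} → fail.
1 of 3 fail.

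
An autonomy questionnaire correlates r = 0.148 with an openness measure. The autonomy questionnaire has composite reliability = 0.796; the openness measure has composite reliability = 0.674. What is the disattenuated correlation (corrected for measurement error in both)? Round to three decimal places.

0.202

r_true = r_obs / √(r_xx · r_yy) = 0.148 / √(0.796 × 0.674) = 0.148 / √0.536504 = 0.148 / 0.7325 ≈ 0.202.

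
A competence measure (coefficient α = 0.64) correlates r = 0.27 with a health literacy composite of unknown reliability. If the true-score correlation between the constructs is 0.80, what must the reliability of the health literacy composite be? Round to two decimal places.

0.18

r_true = r_obs / √(r_xx · r_yy) ⇒ 0.80 = 0.27 / √(0.64 · r_yy).
√(0.64 · r_yy) = 0.27 / 0.80 = 0.3375; 0.64 · r_yy = 0.1139; r_yy = 0.1139 / 0.64 ≈ 0.18.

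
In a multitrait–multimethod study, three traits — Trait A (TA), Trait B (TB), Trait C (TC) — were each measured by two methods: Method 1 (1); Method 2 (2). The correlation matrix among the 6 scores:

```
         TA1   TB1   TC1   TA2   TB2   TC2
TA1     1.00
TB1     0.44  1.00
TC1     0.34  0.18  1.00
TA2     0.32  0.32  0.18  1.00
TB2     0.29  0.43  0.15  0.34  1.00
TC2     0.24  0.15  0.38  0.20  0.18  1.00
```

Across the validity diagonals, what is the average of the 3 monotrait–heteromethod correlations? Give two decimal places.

0.38

Convergent values: 0.32, 0.43, 0.38; mean = 1.13/3 = 0.38.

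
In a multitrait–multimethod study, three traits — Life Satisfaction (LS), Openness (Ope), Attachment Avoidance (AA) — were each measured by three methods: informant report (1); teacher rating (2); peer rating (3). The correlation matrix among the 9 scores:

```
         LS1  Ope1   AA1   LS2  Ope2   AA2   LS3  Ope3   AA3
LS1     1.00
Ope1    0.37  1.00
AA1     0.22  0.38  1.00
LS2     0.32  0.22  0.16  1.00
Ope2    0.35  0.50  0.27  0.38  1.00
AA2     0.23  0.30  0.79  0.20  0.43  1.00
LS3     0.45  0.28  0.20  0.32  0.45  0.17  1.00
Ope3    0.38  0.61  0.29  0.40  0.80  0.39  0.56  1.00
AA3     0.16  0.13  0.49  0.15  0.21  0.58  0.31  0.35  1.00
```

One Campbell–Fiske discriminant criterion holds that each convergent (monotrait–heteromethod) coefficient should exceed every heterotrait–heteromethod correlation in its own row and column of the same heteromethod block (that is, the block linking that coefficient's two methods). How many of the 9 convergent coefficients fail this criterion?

Convergent coefficients and their comparison sets:
LS (methods 1·2): 0.32 vs {0.35, 0.22, 0.23, 0.16} → fail.
LS (methods 1·3): 0.45 vs {0.38, 0.28, 0.16, 0.20} → pass.
LS (methods 2·3): 0.32 vs {0.40, 0.45, 0.15, 0.17} → fail.
Ope (methods 1·2): 0.50 vs {0.22, 0.35, 0.30, 0.27} → pass.
Ope (methods 1·3): 0.61 vs {0.28, 0.38, 0.13, 0.29} → pass.
Ope (methods 2·3): 0.80 vs {0.45, 0.40, 0.21, 0.39} → pass.
AA (methods 1·2): 0.79 vs {0.16, 0.23, 0.27, 0.30} → pass.
AA (methods 1·3): 0.49 vs {0.20, 0.16, 0.29, 0.13} → pass.
AA (methods 2·3): 0.58 vs {0.17, 0.15, 0.39, 0.21} → pass.
2 of 9 fail.

2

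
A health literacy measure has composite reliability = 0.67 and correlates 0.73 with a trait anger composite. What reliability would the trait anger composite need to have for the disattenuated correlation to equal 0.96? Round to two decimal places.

0.86

r_true = r_obs / √(r_xx · r_yy) ⇒ 0.96 = 0.73 / √(0.67 · r_yy).
√(0.67 · r_yy) = 0.73 / 0.96 = 0.7604; 0.67 · r_yy = 0.5782; r_yy = 0.5782 / 0.67 ≈ 0.86.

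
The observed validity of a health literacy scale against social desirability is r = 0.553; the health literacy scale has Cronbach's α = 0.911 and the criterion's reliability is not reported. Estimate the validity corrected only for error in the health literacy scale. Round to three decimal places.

0.579

Single correction: r_c = r_obs / √r_xx = 0.553 / √0.911 = 0.553 / 0.9545 ≈ 0.579.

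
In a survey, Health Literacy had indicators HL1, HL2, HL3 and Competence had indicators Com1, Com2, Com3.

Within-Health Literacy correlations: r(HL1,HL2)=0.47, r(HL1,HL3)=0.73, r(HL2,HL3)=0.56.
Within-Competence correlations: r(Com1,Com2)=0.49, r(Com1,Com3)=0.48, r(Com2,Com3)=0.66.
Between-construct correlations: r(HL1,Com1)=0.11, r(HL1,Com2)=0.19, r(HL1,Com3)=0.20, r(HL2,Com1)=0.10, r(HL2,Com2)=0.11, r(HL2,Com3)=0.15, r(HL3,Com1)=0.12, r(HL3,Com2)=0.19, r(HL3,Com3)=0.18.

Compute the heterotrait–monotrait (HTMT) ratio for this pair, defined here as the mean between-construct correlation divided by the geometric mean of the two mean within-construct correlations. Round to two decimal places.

Between-construct mean = 1.35/9 = 0.1500.
Mean within-HL = 1.76/3 = 0.5867; mean within-Com = 1.63/3 = 0.5433.
Geometric mean = √(0.5867 × 0.5433) = 0.5646.
HTMT = 0.1500 / 0.5646 = 0.27.

0.27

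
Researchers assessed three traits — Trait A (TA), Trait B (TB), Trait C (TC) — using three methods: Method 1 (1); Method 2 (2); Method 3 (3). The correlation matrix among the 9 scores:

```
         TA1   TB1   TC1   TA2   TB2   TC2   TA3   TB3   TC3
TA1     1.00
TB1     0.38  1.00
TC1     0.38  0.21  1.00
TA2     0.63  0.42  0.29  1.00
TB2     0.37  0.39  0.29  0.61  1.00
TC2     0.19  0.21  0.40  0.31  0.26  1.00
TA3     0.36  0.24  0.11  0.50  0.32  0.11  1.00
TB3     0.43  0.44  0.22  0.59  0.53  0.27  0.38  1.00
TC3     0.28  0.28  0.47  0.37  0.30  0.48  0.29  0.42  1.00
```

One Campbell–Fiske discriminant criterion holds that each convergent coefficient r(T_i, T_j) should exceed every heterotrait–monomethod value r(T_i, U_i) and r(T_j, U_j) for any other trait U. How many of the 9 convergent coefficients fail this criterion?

4

Each convergent coefficient versus the relevant comparison correlations:
TA (methods 1·2): 0.63 vs {0.38, 0.61, 0.38, 0.31} → pass.
TA (methods 1·3): 0.36 vs {0.38, 0.38, 0.38, 0.29} → fail.
TA (methods 2·3): 0.50 vs {0.61, 0.38, 0.31, 0.29} → fail.
TB (methods 1·2): 0.39 vs {0.38, 0.61, 0.21, 0.26} → fail.
TB (methods 1·3): 0.44 vs {0.38, 0.38, 0.21, 0.42} → pass.
TB (methods 2·3): 0.53 vs {0.61, 0.38, 0.26, 0.42} → fail.
TC (methods 1·2): 0.40 vs {0.38, 0.31, 0.21, 0.26} → pass.
TC (methods 1·3): 0.47 vs {0.38, 0.29, 0.21, 0.42} → pass.
TC (methods 2·3): 0.48 vs {0.31, 0.29, 0.26, 0.42} → pass.
4 of 9 fail.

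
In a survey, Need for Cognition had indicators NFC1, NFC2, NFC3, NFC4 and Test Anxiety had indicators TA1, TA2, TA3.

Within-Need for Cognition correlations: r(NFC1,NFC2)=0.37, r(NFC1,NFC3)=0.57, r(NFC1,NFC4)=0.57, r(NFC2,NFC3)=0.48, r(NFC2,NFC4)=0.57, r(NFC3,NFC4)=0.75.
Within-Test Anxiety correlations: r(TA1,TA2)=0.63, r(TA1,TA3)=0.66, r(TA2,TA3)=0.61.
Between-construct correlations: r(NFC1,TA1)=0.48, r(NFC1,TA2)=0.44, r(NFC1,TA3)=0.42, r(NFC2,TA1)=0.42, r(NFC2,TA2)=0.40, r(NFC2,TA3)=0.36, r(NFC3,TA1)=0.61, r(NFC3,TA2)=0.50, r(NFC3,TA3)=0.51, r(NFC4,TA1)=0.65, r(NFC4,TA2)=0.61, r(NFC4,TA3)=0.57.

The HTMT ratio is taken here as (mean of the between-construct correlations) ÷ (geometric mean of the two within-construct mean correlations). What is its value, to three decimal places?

Mean between = 5.97/12 = 0.4975.
Mean within-NFC = 3.31/6 = 0.5517; mean within-TA = 1.90/3 = 0.6333.
Geometric mean = √(0.5517 × 0.6333) = 0.5911.
HTMT = 0.4975 / 0.5911 = 0.842.

0.842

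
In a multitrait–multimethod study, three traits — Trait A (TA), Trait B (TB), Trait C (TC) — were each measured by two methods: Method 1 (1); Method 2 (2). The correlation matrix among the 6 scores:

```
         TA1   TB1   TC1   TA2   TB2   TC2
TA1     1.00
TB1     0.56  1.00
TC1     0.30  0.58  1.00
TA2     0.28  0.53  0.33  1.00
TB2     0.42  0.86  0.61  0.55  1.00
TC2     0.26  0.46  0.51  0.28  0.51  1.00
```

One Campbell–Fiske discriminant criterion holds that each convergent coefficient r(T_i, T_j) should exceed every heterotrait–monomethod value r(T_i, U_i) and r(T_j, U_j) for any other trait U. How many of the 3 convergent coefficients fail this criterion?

Checking each validity diagonal entry against its comparison values:
TA (methods 1·2): 0.28 vs {0.56, 0.55, 0.30, 0.28} → fail.
TB (methods 1·2): 0.86 vs {0.56, 0.55, 0.58, 0.51} → pass.
TC (methods 1·2): 0.51 vs {0.30, 0.28, 0.58, 0.51} → fail.
2 of 3 fail.

2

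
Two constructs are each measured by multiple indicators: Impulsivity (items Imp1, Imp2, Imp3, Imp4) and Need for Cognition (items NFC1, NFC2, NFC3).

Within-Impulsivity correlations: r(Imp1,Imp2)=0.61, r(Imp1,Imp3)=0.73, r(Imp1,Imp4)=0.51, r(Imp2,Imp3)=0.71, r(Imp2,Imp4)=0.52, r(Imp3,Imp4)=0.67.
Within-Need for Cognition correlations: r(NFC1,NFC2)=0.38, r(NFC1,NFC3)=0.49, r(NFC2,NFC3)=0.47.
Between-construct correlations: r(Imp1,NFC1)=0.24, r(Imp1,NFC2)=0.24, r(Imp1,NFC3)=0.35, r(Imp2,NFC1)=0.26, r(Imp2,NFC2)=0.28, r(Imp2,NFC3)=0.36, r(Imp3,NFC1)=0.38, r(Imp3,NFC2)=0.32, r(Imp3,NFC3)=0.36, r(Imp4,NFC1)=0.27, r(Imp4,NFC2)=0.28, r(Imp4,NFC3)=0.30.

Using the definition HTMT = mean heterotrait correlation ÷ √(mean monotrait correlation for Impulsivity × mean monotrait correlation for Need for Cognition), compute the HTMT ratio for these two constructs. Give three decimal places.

0.574

Mean heterotrait r = 3.64/12 = 0.3033.
Mean within-Imp = 3.75/6 = 0.6250; mean within-NFC = 1.34/3 = 0.4467.
Geometric mean = √(0.6250 × 0.4467) = 0.5284.
HTMT = 0.3033 / 0.5284 = 0.574.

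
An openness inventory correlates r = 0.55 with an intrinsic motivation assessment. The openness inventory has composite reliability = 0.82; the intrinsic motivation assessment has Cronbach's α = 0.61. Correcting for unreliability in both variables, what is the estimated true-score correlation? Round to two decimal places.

r_true = r_obs / √(r_xx · r_yy) = 0.55 / √(0.82 × 0.61) = 0.55 / √0.5002 = 0.55 / 0.7072 ≈ 0.78.

0.78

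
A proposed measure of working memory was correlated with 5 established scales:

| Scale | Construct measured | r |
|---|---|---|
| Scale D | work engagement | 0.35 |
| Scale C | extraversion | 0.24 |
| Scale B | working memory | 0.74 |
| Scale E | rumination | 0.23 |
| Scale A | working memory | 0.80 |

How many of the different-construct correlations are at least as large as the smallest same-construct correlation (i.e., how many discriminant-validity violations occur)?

Convergent (same construct = working memory): Scale B, Scale A.
Smallest convergent = 0.74. Discriminant values: 0.35, 0.24, 0.23; count ≥ 0.74 → 0.

0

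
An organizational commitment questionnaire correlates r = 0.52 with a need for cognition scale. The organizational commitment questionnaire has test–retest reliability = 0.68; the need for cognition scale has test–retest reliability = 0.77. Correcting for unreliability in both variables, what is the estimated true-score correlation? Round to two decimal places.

r_true = r_obs / √(r_xx · r_yy) = 0.52 / √(0.68 × 0.77) = 0.52 / √0.5236 = 0.52 / 0.7236 ≈ 0.72.

0.72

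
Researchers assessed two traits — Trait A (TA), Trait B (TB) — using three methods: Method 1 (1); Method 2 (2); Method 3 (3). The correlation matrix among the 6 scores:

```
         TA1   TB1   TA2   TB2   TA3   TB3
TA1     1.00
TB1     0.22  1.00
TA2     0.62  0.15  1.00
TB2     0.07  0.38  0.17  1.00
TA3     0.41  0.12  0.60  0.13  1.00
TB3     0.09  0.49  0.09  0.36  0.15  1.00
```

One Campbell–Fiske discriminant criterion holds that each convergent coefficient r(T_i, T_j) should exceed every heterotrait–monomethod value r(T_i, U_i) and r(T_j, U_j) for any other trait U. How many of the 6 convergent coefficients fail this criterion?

0

Convergent coefficients and their comparison sets:
TA (methods 1·2): 0.62 vs {0.22, 0.17} → pass.
TA (methods 1·3): 0.41 vs {0.22, 0.15} → pass.
TA (methods 2·3): 0.60 vs {0.17, 0.15} → pass.
TB (methods 1·2): 0.38 vs {0.22, 0.17} → pass.
TB (methods 1·3): 0.49 vs {0.22, 0.15} → pass.
TB (methods 2·3): 0.36 vs {0.17, 0.15} → pass.
0 of 6 fail.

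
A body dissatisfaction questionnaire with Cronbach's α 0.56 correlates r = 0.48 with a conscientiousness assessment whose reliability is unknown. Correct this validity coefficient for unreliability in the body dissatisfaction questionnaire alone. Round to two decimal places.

Single correction: r_c = r_obs / √r_xx = 0.48 / √0.56 = 0.48 / 0.7483 ≈ 0.64.

0.64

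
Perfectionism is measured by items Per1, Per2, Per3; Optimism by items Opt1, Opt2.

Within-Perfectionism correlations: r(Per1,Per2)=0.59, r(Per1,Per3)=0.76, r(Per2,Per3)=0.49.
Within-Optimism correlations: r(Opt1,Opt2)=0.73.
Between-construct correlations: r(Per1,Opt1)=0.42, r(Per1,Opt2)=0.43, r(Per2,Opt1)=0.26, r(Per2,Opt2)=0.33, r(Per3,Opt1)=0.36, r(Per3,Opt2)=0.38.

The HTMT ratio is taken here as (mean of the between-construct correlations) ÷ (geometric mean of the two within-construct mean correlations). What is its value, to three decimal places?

Mean between = 2.18/6 = 0.3633.
Mean within-Per = 1.84/3 = 0.6133; mean within-Opt = 0.73/1 = 0.7300.
Geometric mean = √(0.6133 × 0.7300) = 0.6691.
HTMT = 0.3633 / 0.6691 = 0.543.

0.543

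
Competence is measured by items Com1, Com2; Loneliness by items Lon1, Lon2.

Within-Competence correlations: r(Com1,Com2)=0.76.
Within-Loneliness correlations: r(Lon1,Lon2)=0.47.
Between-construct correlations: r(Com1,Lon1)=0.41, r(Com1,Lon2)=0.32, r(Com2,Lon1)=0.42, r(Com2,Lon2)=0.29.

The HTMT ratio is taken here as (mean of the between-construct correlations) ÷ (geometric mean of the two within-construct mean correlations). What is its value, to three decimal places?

Mean heterotrait r = 1.44/4 = 0.3600.
Mean within-Com = 0.76/1 = 0.7600; mean within-Lon = 0.47/1 = 0.4700.
Geometric mean = √(0.7600 × 0.4700) = 0.5977.
HTMT = 0.3600 / 0.5977 = 0.602.

0.602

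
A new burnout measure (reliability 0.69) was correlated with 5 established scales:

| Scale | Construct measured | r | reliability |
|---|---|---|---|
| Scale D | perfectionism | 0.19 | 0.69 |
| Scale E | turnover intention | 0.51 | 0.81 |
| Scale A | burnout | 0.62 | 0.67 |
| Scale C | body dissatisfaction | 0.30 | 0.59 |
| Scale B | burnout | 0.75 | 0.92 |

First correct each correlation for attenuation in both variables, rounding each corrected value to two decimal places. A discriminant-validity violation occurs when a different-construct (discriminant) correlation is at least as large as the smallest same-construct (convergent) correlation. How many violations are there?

Disattenuated r (r / √(r_scale · r_new)):
  Scale D (disc): 0.19 / √(0.69·0.69) = 0.28
  Scale E (disc): 0.51 / √(0.81·0.69) = 0.68
  Scale A (conv): 0.62 / √(0.67·0.69) = 0.91
  Scale C (disc): 0.30 / √(0.59·0.69) = 0.47
  Scale B (conv): 0.75 / √(0.92·0.69) = 0.94
Smallest convergent = 0.91. Discriminant values: 0.28, 0.68, 0.47; count ≥ 0.91 → 0.

0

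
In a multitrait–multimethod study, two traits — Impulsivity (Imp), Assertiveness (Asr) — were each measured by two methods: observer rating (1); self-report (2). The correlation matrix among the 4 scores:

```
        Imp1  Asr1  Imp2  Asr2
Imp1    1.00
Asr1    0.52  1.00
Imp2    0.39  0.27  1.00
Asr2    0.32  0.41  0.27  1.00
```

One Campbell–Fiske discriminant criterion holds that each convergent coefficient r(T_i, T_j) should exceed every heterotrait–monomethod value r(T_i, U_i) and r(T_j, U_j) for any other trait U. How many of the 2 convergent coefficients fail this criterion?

Convergent coefficients and their comparison sets:
Imp (methods 1·2): 0.39 vs {0.52, 0.27} → fail.
Asr (methods 1·2): 0.41 vs {0.52, 0.27} → fail.
2 of 2 fail.

2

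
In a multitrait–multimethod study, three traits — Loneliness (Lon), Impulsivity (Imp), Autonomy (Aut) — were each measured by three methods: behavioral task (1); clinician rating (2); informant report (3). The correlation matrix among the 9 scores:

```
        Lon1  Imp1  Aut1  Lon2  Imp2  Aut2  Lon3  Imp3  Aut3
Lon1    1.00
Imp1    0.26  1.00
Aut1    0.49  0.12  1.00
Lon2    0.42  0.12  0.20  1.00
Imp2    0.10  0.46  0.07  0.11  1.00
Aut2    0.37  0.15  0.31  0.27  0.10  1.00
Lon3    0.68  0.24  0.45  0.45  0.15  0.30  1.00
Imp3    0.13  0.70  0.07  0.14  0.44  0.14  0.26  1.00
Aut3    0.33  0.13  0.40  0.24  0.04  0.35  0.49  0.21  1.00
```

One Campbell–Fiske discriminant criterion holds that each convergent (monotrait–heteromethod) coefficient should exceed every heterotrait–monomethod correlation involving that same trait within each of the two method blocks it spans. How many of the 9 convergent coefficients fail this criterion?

5

Each convergent coefficient versus the relevant comparison correlations:
Lon (methods 1·2): 0.42 vs {0.26, 0.11, 0.49, 0.27} → fail.
Lon (methods 1·3): 0.68 vs {0.26, 0.26, 0.49, 0.49} → pass.
Lon (methods 2·3): 0.45 vs {0.11, 0.26, 0.27, 0.49} → fail.
Imp (methods 1·2): 0.46 vs {0.26, 0.11, 0.12, 0.10} → pass.
Imp (methods 1·3): 0.70 vs {0.26, 0.26, 0.12, 0.21} → pass.
Imp (methods 2·3): 0.44 vs {0.11, 0.26, 0.10, 0.21} → pass.
Aut (methods 1·2): 0.31 vs {0.49, 0.27, 0.12, 0.10} → fail.
Aut (methods 1·3): 0.40 vs {0.49, 0.49, 0.12, 0.21} → fail.
Aut (methods 2·3): 0.35 vs {0.27, 0.49, 0.10, 0.21} → fail.
5 of 9 fail.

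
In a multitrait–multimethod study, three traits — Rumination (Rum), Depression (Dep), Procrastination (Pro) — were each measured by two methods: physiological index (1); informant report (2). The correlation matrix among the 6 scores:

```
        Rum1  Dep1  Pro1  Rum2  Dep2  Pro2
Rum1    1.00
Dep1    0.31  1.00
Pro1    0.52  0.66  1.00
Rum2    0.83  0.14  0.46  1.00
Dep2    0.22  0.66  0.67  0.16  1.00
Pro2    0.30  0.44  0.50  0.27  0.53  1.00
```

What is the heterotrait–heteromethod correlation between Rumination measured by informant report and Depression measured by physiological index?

0.14

Different traits and methods: r(Rum2, Dep1) = 0.14.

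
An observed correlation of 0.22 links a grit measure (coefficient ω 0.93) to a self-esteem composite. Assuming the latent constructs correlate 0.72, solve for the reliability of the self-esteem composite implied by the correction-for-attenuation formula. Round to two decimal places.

0.10

r_true = r_obs / √(r_xx · r_yy) ⇒ 0.72 = 0.22 / √(0.93 · r_yy).
√(0.93 · r_yy) = 0.22 / 0.72 = 0.3056; 0.93 · r_yy = 0.0934; r_yy = 0.0934 / 0.93 ≈ 0.10.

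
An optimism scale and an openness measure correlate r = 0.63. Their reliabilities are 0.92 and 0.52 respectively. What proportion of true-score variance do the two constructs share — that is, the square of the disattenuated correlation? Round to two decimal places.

0.83

Disattenuated r = 0.63 / √(0.92 × 0.52) = 0.63 / 0.6917 = 0.9108.
Shared true-score variance = 0.9108² = 0.8296 ≈ 0.83.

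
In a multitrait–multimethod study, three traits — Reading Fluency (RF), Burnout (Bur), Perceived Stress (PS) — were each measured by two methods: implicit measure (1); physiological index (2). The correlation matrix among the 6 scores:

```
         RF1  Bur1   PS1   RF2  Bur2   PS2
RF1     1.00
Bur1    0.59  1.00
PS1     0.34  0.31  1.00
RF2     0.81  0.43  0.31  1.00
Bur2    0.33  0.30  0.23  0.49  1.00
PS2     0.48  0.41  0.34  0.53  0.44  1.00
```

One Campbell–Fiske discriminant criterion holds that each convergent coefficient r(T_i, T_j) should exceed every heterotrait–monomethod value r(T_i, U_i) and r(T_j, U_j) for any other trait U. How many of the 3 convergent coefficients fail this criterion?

Each convergent coefficient versus the relevant comparison correlations:
RF (methods 1·2): 0.81 vs {0.59, 0.49, 0.34, 0.53} → pass.
Bur (methods 1·2): 0.30 vs {0.59, 0.49, 0.31, 0.44} → fail.
PS (methods 1·2): 0.34 vs {0.34, 0.53, 0.31, 0.44} → fail.
2 of 3 fail.

2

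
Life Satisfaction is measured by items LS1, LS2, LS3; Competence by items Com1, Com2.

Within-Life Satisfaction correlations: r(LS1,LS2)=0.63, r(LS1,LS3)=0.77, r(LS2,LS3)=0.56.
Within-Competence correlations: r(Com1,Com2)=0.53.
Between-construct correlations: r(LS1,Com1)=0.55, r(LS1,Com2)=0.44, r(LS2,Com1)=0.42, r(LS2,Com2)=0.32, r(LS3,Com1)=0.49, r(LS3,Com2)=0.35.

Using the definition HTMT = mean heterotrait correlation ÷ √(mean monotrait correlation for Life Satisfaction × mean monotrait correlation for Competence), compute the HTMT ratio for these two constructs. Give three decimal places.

0.728

Mean heterotrait r = 2.57/6 = 0.4283.
Mean within-LS = 1.96/3 = 0.6533; mean within-Com = 0.53/1 = 0.5300.
Geometric mean = √(0.6533 × 0.5300) = 0.5884.
HTMT = 0.4283 / 0.5884 = 0.728.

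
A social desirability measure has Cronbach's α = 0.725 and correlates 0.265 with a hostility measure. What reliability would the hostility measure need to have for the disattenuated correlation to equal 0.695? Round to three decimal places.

r_true = r_obs / √(r_xx · r_yy) ⇒ 0.695 = 0.265 / √(0.725 · r_yy).
√(0.725 · r_yy) = 0.265 / 0.695 = 0.3813; 0.725 · r_yy = 0.1454; r_yy = 0.1454 / 0.725 ≈ 0.201.

0.201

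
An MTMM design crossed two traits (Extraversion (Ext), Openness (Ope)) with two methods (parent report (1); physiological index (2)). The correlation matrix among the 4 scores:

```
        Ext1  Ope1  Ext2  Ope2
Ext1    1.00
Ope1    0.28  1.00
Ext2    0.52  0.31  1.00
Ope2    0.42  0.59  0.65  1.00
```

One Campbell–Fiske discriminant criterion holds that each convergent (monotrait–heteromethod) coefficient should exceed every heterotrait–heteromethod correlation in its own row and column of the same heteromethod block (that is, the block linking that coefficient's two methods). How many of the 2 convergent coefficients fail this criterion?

Checking each validity diagonal entry against its comparison values:
Ext (methods 1·2): 0.52 vs {0.42, 0.31} → pass.
Ope (methods 1·2): 0.59 vs {0.31, 0.42} → pass.
0 of 2 fail.

0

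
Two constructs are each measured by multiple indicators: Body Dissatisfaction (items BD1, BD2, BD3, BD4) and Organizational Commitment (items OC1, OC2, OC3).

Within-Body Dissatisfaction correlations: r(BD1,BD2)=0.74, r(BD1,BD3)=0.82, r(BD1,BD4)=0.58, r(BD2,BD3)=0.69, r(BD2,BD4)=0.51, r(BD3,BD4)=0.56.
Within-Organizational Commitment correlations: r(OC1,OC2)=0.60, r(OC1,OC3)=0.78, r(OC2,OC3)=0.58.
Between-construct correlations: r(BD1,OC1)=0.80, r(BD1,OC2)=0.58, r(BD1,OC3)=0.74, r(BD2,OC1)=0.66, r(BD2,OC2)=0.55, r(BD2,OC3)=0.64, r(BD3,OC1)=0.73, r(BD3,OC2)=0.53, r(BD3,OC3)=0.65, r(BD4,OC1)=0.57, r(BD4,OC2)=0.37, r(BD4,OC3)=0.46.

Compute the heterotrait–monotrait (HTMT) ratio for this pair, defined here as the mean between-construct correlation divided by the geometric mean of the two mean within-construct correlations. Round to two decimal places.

0.93

Mean heterotrait r = 7.28/12 = 0.6067.
Mean within-BD = 3.90/6 = 0.6500; mean within-OC = 1.96/3 = 0.6533.
Geometric mean = √(0.6500 × 0.6533) = 0.6516.
HTMT = 0.6067 / 0.6516 = 0.93.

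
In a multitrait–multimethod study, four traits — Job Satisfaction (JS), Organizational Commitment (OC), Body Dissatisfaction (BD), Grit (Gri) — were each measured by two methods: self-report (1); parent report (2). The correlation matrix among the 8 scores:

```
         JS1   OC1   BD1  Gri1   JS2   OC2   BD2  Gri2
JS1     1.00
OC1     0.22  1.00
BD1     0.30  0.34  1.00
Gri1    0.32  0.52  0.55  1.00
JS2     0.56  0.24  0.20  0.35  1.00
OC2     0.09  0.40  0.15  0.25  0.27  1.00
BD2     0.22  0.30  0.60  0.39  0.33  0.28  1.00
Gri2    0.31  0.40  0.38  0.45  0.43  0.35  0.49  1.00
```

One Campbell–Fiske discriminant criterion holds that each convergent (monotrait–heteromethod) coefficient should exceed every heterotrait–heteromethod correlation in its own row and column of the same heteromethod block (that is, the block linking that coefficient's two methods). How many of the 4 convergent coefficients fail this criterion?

1

Each convergent coefficient versus the relevant comparison correlations:
JS (methods 1·2): 0.56 vs {0.09, 0.24, 0.22, 0.20, 0.31, 0.35} → pass.
OC (methods 1·2): 0.40 vs {0.24, 0.09, 0.30, 0.15, 0.40, 0.25} → fail.
BD (methods 1·2): 0.60 vs {0.20, 0.22, 0.15, 0.30, 0.38, 0.39} → pass.
Gri (methods 1·2): 0.45 vs {0.35, 0.31, 0.25, 0.40, 0.39, 0.38} → pass.
1 of 4 fail.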